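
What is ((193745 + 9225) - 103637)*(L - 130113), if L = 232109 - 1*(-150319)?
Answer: 25063205895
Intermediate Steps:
L = 382428 (L = 232109 + 150319 = 382428)
((193745 + 9225) - 103637)*(L - 130113) = ((193745 + 9225) - 103637)*(382428 - 130113) = (202970 - 103637)*252315 = 99333*252315 = 25063205895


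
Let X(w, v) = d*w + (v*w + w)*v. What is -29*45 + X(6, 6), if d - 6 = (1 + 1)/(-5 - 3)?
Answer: -2037/2 ≈ -1018.5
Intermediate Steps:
d = 23/4 (d = 6 + (1 + 1)/(-5 - 3) = 6 + 2/(-8) = 6 + 2*(-⅛) = 6 - ¼ = 23/4 ≈ 5.7500)
X(w, v) = 23*w/4 + v*(w + v*w) (X(w, v) = 23*w/4 + (v*w + w)*v = 23*w/4 + (w + v*w)*v = 23*w/4 + v*(w + v*w))
-29*45 + X(6, 6) = -29*45 + (¼)*6*(23 + 4*6 + 4*6²) = -1305 + (¼)*6*(23 + 24 + 4*36) = -1305 + (¼)*6*(23 + 24 + 144) = -1305 + (¼)*6*191 = -1305 + 573/2 = -2037/2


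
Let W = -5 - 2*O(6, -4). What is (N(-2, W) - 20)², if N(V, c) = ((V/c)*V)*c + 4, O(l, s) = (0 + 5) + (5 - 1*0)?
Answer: 144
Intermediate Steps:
O(l, s) = 10 (O(l, s) = 5 + (5 + 0) = 5 + 5 = 10)
W = -25 (W = -5 - 2*10 = -5 - 20 = -25)
N(V, c) = 4 + V² (N(V, c) = (V²/c)*c + 4 = V² + 4 = 4 + V²)
(N(-2, W) - 20)² = ((4 + (-2)²) - 20)² = ((4 + 4) - 20)² = (8 - 20)² = (-12)² = 144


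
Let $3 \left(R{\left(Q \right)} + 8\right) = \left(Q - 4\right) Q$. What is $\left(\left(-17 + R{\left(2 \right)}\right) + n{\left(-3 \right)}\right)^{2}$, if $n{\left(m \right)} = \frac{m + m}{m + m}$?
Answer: $\frac{5776}{9} \approx 641.78$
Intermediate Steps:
$n{\left(m \right)} = 1$ ($n{\left(m \right)} = \frac{2 m}{2 m} = 2 m \frac{1}{2 m} = 1$)
$R{\left(Q \right)} = -8 + \frac{Q \left(-4 + Q\right)}{3}$ ($R{\left(Q \right)} = -8 + \frac{\left(Q - 4\right) Q}{3} = -8 + \frac{\left(-4 + Q\right) Q}{3} = -8 + \frac{Q \left(-4 + Q\right)}{3}$)
$\left(\left(-17 + R{\left(2 \right)}\right) + n{\left(-3 \right)}\right)^{2} = \left(\left(-17 - \left(\frac{32}{3} - \frac{4}{3}\right)\right) + 1\right)^{2} = \left(\left(-17 - \frac{28}{3}\right) + 1\right)^{2} = \left(- \frac{79}{3} + 1\right)^{2} = \left(- \frac{76}{3}\right)^{2} = \frac{5776}{9}$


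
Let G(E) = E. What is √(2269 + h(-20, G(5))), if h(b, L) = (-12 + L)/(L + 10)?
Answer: 2*√127605/15 ≈ 47.629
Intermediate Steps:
h(b, L) = (-12 + L)/(10 + L)
√(2269 + h(-20, G(5))) = √(2269 + (-12 + 5)/(10 + 5)) = √(2269 - 7/15) = √(34028/15) = 2*√127605/15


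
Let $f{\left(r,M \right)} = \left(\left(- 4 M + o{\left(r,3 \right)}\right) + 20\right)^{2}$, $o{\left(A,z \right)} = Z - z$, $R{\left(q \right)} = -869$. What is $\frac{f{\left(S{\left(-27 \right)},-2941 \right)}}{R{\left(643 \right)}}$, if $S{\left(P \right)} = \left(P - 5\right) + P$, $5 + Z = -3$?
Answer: $- \frac{138603529}{869} \approx -1.595 \cdot 10^{5}$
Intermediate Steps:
$Z = -8$ ($Z = -5 - 3 = -8$)
$o{\left(A,z \right)} = -8 - z$
$S{\left(P \right)} = -5 + 2 P$ ($S{\left(P \right)} = \left(-5 + P\right) + P = -5 + 2 P$)
$f{\left(r,M \right)} = \left(9 - 4 M\right)^{2}$ ($f{\left(r,M \right)} = \left(\left(- 4 M - 11\right) + 20\right)^{2} = \left(\left(-11 - 4 M\right) + 20\right)^{2} = \left(9 - 4 M\right)^{2}$)
$\frac{f{\left(S{\left(-27 \right)},-2941 \right)}}{R{\left(643 \right)}} = \frac{\left(-9 + 4 \left(-2941\right)\right)^{2}}{-869} = \left(-9 - 11764\right)^{2} \left(- \frac{1}{869}\right) = \left(-11773\right)^{2} \left(- \frac{1}{869}\right) = 138603529 \left(- \frac{1}{869}\right) = - \frac{138603529}{869}$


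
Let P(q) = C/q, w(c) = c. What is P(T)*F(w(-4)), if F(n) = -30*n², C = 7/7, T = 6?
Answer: -80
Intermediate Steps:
C = 1 (C = 7*(⅐) = 1)
P(q) = 1/q
P(T)*F(w(-4)) = (-30*(-4)²)/6 = (-30*16)/6 = (⅙)*(-480) = -80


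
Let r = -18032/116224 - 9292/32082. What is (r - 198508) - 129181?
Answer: -38182971811487/116521824 ≈ -3.2769e+5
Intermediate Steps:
r = -51826751/116521824 (r = -18032*1/116224 - 9292*1/32082 = -1127/7264 - 4646/16041 = -51826751/116521824 ≈ -0.44478)
(r - 198508) - 129181 = (-51826751/116521824 - 198508) - 129181 = -23130566065343/116521824 - 129181 = -38182971811487/116521824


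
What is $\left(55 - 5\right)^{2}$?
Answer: $2500$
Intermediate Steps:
$\left(55 - 5\right)^{2} = 50^{2} = 2500$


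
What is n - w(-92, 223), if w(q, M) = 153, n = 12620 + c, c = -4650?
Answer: 7817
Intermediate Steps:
n = 7970 (n = 12620 - 4650 = 7970)
n - w(-92, 223) = 7970 - 1*153 = 7970 - 153 = 7817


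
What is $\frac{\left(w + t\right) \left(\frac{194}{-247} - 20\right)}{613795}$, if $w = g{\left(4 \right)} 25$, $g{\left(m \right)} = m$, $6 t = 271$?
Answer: $- \frac{171989}{34986315} \approx -0.0049159$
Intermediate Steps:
$t = \frac{271}{6}$ ($t = \frac{1}{6} \cdot 271 = \frac{271}{6} \approx 45.167$)
$w = 100$ ($w = 4 \cdot 25 = 100$)
$\frac{\left(w + t\right) \left(\frac{194}{-247} - 20\right)}{613795} = \frac{\left(100 + \frac{271}{6}\right) \left(\frac{194}{-247} - 20\right)}{613795} = \frac{871 \left(194 \left(- \frac{1}{247}\right) - 20\right)}{6} \cdot \frac{1}{613795} = \frac{871 \left(- \frac{194}{247} - 20\right)}{6} \cdot \frac{1}{613795} = \frac{871}{6} \left(- \frac{5134}{247}\right) \frac{1}{613795} = \left(- \frac{171989}{57}\right) \frac{1}{613795} = - \frac{171989}{34986315}$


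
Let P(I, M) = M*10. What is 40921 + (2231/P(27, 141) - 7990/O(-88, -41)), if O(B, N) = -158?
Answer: 4563999389/111390 ≈ 40973.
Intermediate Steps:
P(I, M) = 10*M
40921 + (2231/P(27, 141) - 7990/O(-88, -41)) = 40921 + (2231/((10*141)) - 7990/(-158)) = 40921 + (2231/1410 - 7990*(-1/158)) = 40921 + (2231*(1/1410) + 3995/79) = 40921 + (2231/1410 + 3995/79) = 40921 + 5809199/111390 = 4563999389/111390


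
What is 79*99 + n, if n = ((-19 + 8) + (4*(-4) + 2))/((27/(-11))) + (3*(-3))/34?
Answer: 7188785/918 ≈ 7830.9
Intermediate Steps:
n = 9107/918 (n = (-11 + (-16 + 2))/((27*(-1/11))) - 9*1/34 = (-11 - 14)/(-27/11) - 9/34 = -25*(-11/27) - 9/34 = 275/27 - 9/34 = 9107/918 ≈ 9.9205)
79*99 + n = 79*99 + 9107/918 = 7821 + 9107/918 = 7188785/918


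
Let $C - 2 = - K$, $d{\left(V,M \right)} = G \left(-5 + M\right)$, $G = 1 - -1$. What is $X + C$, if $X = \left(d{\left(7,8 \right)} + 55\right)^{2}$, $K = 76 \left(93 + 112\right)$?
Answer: $-11857$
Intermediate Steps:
$G = 2$ ($G = 1 + 1 = 2$)
$K = 15580$ ($K = 76 \cdot 205 = 15580$)
$d{\left(V,M \right)} = -10 + 2 M$ ($d{\left(V,M \right)} = 2 \left(-5 + M\right) = -10 + 2 M$)
$X = 3721$ ($X = \left(\left(-10 + 2 \cdot 8\right) + 55\right)^{2} = \left(\left(-10 + 16\right) + 55\right)^{2} = \left(6 + 55\right)^{2} = 61^{2} = 3721$)
$C = -15578$ ($C = 2 - 15580 = -15578$)
$X + C = 3721 - 15578 = -11857$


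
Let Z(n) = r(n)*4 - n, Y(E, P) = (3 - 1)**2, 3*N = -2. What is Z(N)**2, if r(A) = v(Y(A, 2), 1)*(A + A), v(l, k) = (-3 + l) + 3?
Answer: 3844/9 ≈ 427.11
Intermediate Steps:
N = -2/3 (N = (1/3)*(-2) = -2/3 ≈ -0.66667)
Y(E, P) = 4 (Y(E, P) = 2**2 = 4)
v(l, k) = l
r(A) = 8*A (r(A) = 4*(A + A) = 4*(2*A) = 8*A)
Z(n) = 31*n (Z(n) = (8*n)*4 - n = 32*n - n = 31*n)
Z(N)**2 = (31*(-2/3))**2 = (-62/3)**2 = 3844/9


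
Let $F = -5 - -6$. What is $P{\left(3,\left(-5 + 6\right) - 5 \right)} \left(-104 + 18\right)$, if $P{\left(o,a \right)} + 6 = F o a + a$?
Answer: $1892$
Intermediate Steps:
$F = 1$ ($F = -5 + 6 = 1$)
$P{\left(o,a \right)} = -6 + a + a o$ ($P{\left(o,a \right)} = -6 + \left(1 o a + a\right) = -6 + \left(o a + a\right) = -6 + \left(a o + a\right) = -6 + \left(a + a o\right) = -6 + a + a o$)
$P{\left(3,\left(-5 + 6\right) - 5 \right)} \left(-104 + 18\right) = \left(-6 + \left(\left(-5 + 6\right) - 5\right) + \left(\left(-5 + 6\right) - 5\right) 3\right) \left(-104 + 18\right) = \left(-6 + \left(1 - 5\right) + \left(1 - 5\right) 3\right) \left(-86\right) = \left(-6 - 4 - 12\right) \left(-86\right) = \left(-22\right) \left(-86\right) = 1892$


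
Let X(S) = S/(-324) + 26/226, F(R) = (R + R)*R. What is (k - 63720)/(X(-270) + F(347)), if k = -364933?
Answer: -290626734/163275247 ≈ -1.7800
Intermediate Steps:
F(R) = 2*R**2 (F(R) = (2*R)*R = 2*R**2)
X(S) = 13/113 - S/324 (X(S) = S*(-1/324) + 26*(1/226) = -S/324 + 13/113 = 13/113 - S/324)
(k - 63720)/(X(-270) + F(347)) = (-364933 - 63720)/((13/113 - 1/324*(-270)) + 2*347**2) = -428653/((13/113 + 5/6) + 2*120409) = -428653/(643/678 + 240818) = -428653/163275247/678 = -428653*678/163275247 = -290626734/163275247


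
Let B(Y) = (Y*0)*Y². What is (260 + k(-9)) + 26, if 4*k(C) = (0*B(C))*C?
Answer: 286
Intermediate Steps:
B(Y) = 0 (B(Y) = 0*Y² = 0)
k(C) = 0 (k(C) = ((0*0)*C)/4 = (0*C)/4 = (¼)*0 = 0)
(260 + k(-9)) + 26 = (260 + 0) + 26 = 260 + 26 = 286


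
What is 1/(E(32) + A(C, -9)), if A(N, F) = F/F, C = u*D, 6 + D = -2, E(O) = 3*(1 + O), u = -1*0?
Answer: 1/100 ≈ 0.010000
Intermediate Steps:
u = 0
E(O) = 3 + 3*O
D = -8 (D = -6 - 2 = -8)
C = 0 (C = 0*(-8) = 0)
A(N, F) = 1
1/(E(32) + A(C, -9)) = 1/((3 + 3*32) + 1) = 1/((3 + 96) + 1) = 1/(99 + 1) = 1/100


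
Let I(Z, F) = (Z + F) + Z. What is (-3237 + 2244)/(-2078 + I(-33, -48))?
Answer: 993/2192 ≈ 0.45301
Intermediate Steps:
I(Z, F) = F + 2*Z (I(Z, F) = (F + Z) + Z = F + 2*Z)
(-3237 + 2244)/(-2078 + I(-33, -48)) = (-3237 + 2244)/(-2078 + (-48 + 2*(-33))) = -993/(-2078 + (-48 - 66)) = -993/(-2078 - 114) = -993/(-2192) = -993*(-1/2192) = 993/2192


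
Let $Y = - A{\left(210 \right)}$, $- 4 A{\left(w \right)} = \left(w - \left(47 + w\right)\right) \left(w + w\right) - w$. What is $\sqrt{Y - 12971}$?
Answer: $\frac{7 i \sqrt{1466}}{2} \approx 134.01 i$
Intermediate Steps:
$A{\left(w \right)} = \frac{95 w}{4}$ ($A{\left(w \right)} = - \frac{\left(w - \left(47 + w\right)\right) \left(w + w\right) - w}{4} = - \frac{- 47 \cdot 2 w - w}{4} = - \frac{- 94 w - w}{4} = - \frac{\left(-95\right) w}{4} = \frac{95 w}{4}$)
$Y = - \frac{9975}{2}$ ($Y = - \frac{95 \cdot 210}{4} = \left(-1\right) \frac{9975}{2} = - \frac{9975}{2} \approx -4987.5$)
$\sqrt{Y - 12971} = \sqrt{- \frac{9975}{2} - 12971} = \sqrt{- \frac{35917}{2}} = \frac{7 i \sqrt{1466}}{2}$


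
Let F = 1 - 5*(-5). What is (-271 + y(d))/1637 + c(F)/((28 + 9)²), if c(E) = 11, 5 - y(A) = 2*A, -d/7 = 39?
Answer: 401327/2241053 ≈ 0.17908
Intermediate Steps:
F = 26 (F = 1 + 25 = 26)
d = -273 (d = -7*39 = -273)
y(A) = 5 - 2*A
(-271 + y(d))/1637 + c(F)/((28 + 9)²) = (-271 + (5 - 2*(-273)))/1637 + 11/((28 + 9)²) = (-271 + (5 + 546))*(1/1637) + 11/(37²) = (-271 + 551)*(1/1637) + 11/1369 = 280*(1/1637) + 11*(1/1369) = 280/1637 + 11/1369 = 401327/2241053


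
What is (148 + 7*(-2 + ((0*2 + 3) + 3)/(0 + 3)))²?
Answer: 21904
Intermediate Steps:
(148 + 7*(-2 + ((0*2 + 3) + 3)/(0 + 3)))² = (148 + 7*(-2 + ((0 + 3) + 3)/3))² = (148 + 7*(-2 + (3 + 3)*(⅓)))² = (148 + 7*(-2 + 6*(⅓)))² = (148 + 7*(-2 + 2))² = (148 + 7*0)² = (148 + 0)² = 148² = 21904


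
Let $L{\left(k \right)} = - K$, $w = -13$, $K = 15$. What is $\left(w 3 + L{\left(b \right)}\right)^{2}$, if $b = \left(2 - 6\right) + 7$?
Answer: $2916$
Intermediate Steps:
$b = 3$ ($b = -4 + 7 = 3$)
$L{\left(k \right)} = -15$ ($L{\left(k \right)} = \left(-1\right) 15 = -15$)
$\left(w 3 + L{\left(b \right)}\right)^{2} = \left(\left(-13\right) 3 - 15\right)^{2} = \left(-39 - 15\right)^{2} = \left(-54\right)^{2} = 2916$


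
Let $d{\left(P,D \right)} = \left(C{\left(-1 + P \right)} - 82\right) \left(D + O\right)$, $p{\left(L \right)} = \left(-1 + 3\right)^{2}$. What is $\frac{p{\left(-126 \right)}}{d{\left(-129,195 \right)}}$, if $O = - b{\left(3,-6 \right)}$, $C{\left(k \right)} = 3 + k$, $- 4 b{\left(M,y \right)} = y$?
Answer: $- \frac{8}{80883} \approx -9.8908 \cdot 10^{-5}$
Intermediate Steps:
$b{\left(M,y \right)} = - \frac{y}{4}$
$p{\left(L \right)} = 4$ ($p{\left(L \right)} = 2^{2} = 4$)
$O = - \frac{3}{2}$ ($O = - \frac{\left(-1\right) \left(-6\right)}{4} = \left(-1\right) \frac{3}{2} = - \frac{3}{2} \approx -1.5$)
$d{\left(P,D \right)} = \left(-80 + P\right) \left(- \frac{3}{2} + D\right)$ ($d{\left(P,D \right)} = \left(\left(3 + \left(-1 + P\right)\right) - 82\right) \left(D - \frac{3}{2}\right) = \left(\left(2 + P\right) - 82\right) \left(- \frac{3}{2} + D\right) = \left(-80 + P\right) \left(- \frac{3}{2} + D\right)$)
$\frac{p{\left(-126 \right)}}{d{\left(-129,195 \right)}} = \frac{4}{120 - 15600 - - \frac{387}{2} + 195 \left(-129\right)} = \frac{4}{120 - 15600 + \frac{387}{2} - 25155} = \frac{4}{- \frac{80883}{2}} = 4 \left(- \frac{2}{80883}\right) = - \frac{8}{80883}$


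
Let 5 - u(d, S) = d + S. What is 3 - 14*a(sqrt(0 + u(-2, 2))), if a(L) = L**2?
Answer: -67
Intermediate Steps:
u(d, S) = 5 - S - d (u(d, S) = 5 - (d + S) = 5 - (S + d) = 5 + (-S - d) = 5 - S - d)
3 - 14*a(sqrt(0 + u(-2, 2))) = 3 - (70 - 28 + 28) = 3 - 14*(sqrt(0 + (5 - 2 + 2)))**2 = 3 - 14*(sqrt(0 + 5))**2 = 3 - 14*(sqrt(5))**2 = 3 - 14*5 = 3 - 70 = -67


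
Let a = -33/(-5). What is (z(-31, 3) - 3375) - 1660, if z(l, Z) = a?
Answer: -25142/5 ≈ -5028.4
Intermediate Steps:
a = 33/5 (a = -33*(-⅕) = 33/5 ≈ 6.6000)
z(l, Z) = 33/5
(z(-31, 3) - 3375) - 1660 = (33/5 - 3375) - 1660 = -16842/5 - 1660 = -25142/5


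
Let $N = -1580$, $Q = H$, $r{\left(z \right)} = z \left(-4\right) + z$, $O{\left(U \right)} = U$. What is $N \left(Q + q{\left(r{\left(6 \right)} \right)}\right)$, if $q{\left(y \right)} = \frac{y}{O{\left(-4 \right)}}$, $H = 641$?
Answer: $-1019890$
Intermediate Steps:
$r{\left(z \right)} = - 3 z$ ($r{\left(z \right)} = - 4 z + z = - 3 z$)
$Q = 641$
$q{\left(y \right)} = - \frac{y}{4}$ ($q{\left(y \right)} = \frac{y}{-4} = y \left(- \frac{1}{4}\right) = - \frac{y}{4}$)
$N \left(Q + q{\left(r{\left(6 \right)} \right)}\right) = - 1580 \left(641 - \frac{\left(-3\right) 6}{4}\right) = - 1580 \left(641 - - \frac{9}{2}\right) = - 1580 \left(641 + \frac{9}{2}\right) = \left(-1580\right) \frac{1291}{2} = -1019890$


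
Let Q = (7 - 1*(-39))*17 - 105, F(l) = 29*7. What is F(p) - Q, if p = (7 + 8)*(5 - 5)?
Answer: -474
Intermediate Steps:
p = 0 (p = 15*0 = 0)
F(l) = 203
Q = 677 (Q = (7 + 39)*17 - 105 = 46*17 - 105 = 782 - 105 = 677)
F(p) - Q = 203 - 1*677 = 203 - 677 = -474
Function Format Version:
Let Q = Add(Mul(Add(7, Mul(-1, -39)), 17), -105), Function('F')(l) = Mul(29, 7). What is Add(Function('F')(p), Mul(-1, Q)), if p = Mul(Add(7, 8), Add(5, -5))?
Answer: -474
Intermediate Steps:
p = 0 (p = Mul(15, 0) = 0)
Function('F')(l) = 203
Q = 677 (Q = Add(Mul(Add(7, 39), 17), -105) = Add(Mul(46, 17), -105) = Add(782, -105) = 677)
Add(Function('F')(p), Mul(-1, Q)) = Add(203, Mul(-1, 677)) = Add(203, -677) = -474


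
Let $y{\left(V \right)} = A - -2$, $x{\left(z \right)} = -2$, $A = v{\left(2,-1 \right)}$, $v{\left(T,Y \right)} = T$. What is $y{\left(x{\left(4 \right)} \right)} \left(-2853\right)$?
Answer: $-11412$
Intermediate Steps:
$A = 2$
$y{\left(V \right)} = 4$ ($y{\left(V \right)} = 2 - -2 = 2 + 2 = 4$)
$y{\left(x{\left(4 \right)} \right)} \left(-2853\right) = 4 \left(-2853\right) = -11412$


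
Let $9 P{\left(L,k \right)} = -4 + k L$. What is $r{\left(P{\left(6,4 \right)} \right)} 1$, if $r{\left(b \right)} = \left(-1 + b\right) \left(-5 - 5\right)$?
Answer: $- \frac{110}{9} \approx -12.222$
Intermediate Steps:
$P{\left(L,k \right)} = - \frac{4}{9} + \frac{L k}{9}$ ($P{\left(L,k \right)} = \frac{-4 + k L}{9} = \frac{-4 + L k}{9} = - \frac{4}{9} + \frac{L k}{9}$)
$r{\left(b \right)} = 10 - 10 b$ ($r{\left(b \right)} = \left(-1 + b\right) \left(-10\right) = 10 - 10 b$)
$r{\left(P{\left(6,4 \right)} \right)} 1 = \left(10 - 10 \left(- \frac{4}{9} + \frac{1}{9} \cdot 6 \cdot 4\right)\right) 1 = \left(10 - 10 \left(- \frac{4}{9} + \frac{8}{3}\right)\right) 1 = \left(10 - \frac{200}{9}\right) 1 = \left(- \frac{110}{9}\right) 1 = - \frac{110}{9}$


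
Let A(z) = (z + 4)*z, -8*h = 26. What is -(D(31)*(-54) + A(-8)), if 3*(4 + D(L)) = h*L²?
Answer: -112933/2 ≈ -56467.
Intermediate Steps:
h = -13/4 (h = -⅛*26 = -13/4 ≈ -3.2500)
D(L) = -4 - 13*L²/12 (D(L) = -4 + (-13*L²/4)/3 = -4 - 13*L²/12)
A(z) = z*(4 + z) (A(z) = (4 + z)*z = z*(4 + z))
-(D(31)*(-54) + A(-8)) = -((-4 - 13/12*31²)*(-54) - 8*(4 - 8)) = -((-4 - 13/12*961)*(-54) - 8*(-4)) = -((-4 - 12493/12)*(-54) + 32) = -(-12541/12*(-54) + 32) = -(112869/2 + 32) = -1*112933/2 = -112933/2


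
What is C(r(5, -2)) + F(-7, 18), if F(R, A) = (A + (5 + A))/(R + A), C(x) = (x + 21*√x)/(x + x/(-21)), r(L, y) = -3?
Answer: 1051/220 - 147*I*√3/20 ≈ 4.7773 - 12.731*I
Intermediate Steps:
C(x) = 21*(x + 21*√x)/(20*x) (C(x) = (x + 21*√x)/(x + x*(-1/21)) = (x + 21*√x)/(x - x/21) = (x + 21*√x)/((20*x/21)) = (x + 21*√x)*(21/(20*x)) = 21*(x + 21*√x)/(20*x))
F(R, A) = (5 + 2*A)/(A + R)
C(r(5, -2)) + F(-7, 18) = (21/20 + 441/(20*√(-3))) + (5 + 2*18)/(18 - 7) = (21/20 + 441*(-I*√3/3)/20) + (5 + 36)/11 = (21/20 - 147*I*√3/20) + (1/11)*41 = (21/20 - 147*I*√3/20) + 41/11 = 1051/220 - 147*I*√3/20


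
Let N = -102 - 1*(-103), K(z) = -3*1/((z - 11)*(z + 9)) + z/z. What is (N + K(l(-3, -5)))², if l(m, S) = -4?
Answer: 2601/625 ≈ 4.1616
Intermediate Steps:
K(z) = 1 - 3/((-11 + z)*(9 + z)) (K(z) = -3*1/((-11 + z)*(9 + z)) + 1 = -3/((-11 + z)*(9 + z)) + 1 = 1 - 3/((-11 + z)*(9 + z)))
N = 1 (N = -102 + 103 = 1)
(N + K(l(-3, -5)))² = (1 + (102 - 1*(-4)² + 2*(-4))/(99 - 1*(-4)² + 2*(-4)))² = (1 + (102 - 1*16 - 8)/(99 - 1*16 - 8))² = (1 + (102 - 16 - 8)/(99 - 16 - 8))² = (1 + 78/75)² = (1 + (1/75)*78)² = (1 + 26/25)² = (51/25)² = 2601/625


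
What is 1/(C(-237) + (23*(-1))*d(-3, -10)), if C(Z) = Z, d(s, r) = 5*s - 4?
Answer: 1/200 ≈ 0.0050000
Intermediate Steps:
d(s, r) = -4 + 5*s
1/(C(-237) + (23*(-1))*d(-3, -10)) = 1/(-237 + (23*(-1))*(-4 + 5*(-3))) = 1/(-237 - 23*(-4 - 15)) = 1/(-237 - 23*(-19)) = 1/(-237 + 437) = 1/200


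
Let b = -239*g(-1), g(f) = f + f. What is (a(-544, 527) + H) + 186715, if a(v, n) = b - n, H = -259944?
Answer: -73278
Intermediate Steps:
g(f) = 2*f
b = 478 (b = -478*(-1) = -239*(-2) = 478)
a(v, n) = 478 - n
(a(-544, 527) + H) + 186715 = ((478 - 1*527) - 259944) + 186715 = ((478 - 527) - 259944) + 186715 = (-49 - 259944) + 186715 = -259993 + 186715 = -73278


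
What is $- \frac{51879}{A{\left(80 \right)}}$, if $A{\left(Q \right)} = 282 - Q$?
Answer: $- \frac{51879}{202} \approx -256.83$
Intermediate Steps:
$- \frac{51879}{A{\left(80 \right)}} = - \frac{51879}{282 - 80} = - \frac{51879}{202}$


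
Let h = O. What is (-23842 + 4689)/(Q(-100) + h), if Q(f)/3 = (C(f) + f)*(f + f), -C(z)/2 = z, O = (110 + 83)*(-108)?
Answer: 19153/80844 ≈ 0.23691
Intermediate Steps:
O = -20844 (O = 193*(-108) = -20844)
h = -20844
C(z) = -2*z
Q(f) = -6*f**2 (Q(f) = 3*((-2*f + f)*(f + f)) = 3*((-f)*(2*f)) = 3*(-2*f**2) = -6*f**2)
(-23842 + 4689)/(Q(-100) + h) = (-23842 + 4689)/(-6*(-100)**2 - 20844) = -19153/(-6*10000 - 20844) = -19153/(-60000 - 20844) = -19153/(-80844) = -19153*(-1/80844) = 19153/80844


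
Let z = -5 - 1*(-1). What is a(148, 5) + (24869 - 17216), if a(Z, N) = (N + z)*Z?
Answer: 7801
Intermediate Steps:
z = -4 (z = -5 + 1 = -4)
a(Z, N) = Z*(-4 + N) (a(Z, N) = (N - 4)*Z = (-4 + N)*Z = Z*(-4 + N))
a(148, 5) + (24869 - 17216) = 148*(-4 + 5) + (24869 - 17216) = 148*1 + 7653 = 148 + 7653 = 7801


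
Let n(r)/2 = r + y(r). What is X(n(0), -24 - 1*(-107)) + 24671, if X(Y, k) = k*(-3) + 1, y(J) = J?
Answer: 24423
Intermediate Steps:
n(r) = 4*r (n(r) = 2*(r + r) = 2*(2*r) = 4*r)
X(Y, k) = 1 - 3*k (X(Y, k) = -3*k + 1 = 1 - 3*k)
X(n(0), -24 - 1*(-107)) + 24671 = (1 - 3*(-24 - 1*(-107))) + 24671 = (1 - 3*(-24 + 107)) + 24671 = (1 - 3*83) + 24671 = (1 - 249) + 24671 = -248 + 24671 = 24423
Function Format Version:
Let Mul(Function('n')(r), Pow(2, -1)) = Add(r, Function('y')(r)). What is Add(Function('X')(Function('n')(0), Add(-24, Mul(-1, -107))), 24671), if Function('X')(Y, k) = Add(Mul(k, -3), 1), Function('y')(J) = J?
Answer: 24423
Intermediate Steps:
Function('n')(r) = Mul(4, r) (Function('n')(r) = Mul(2, Add(r, r)) = Mul(2, Mul(2, r)) = Mul(4, r))
Function('X')(Y, k) = Add(1, Mul(-3, k)) (Function('X')(Y, k) = Add(Mul(-3, k), 1) = Add(1, Mul(-3, k)))
Add(Function('X')(Function('n')(0), Add(-24, Mul(-1, -107))), 24671) = Add(Add(1, Mul(-3, Add(-24, Mul(-1, -107)))), 24671) = Add(Add(1, Mul(-3, Add(-24, 107))), 24671) = Add(Add(1, Mul(-3, 83)), 24671) = Add(Add(1, -249), 24671) = Add(-248, 24671) = 24423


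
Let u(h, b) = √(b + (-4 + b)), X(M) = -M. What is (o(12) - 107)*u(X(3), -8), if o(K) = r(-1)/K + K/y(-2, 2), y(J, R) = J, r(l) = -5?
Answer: -1361*I*√5/6 ≈ -507.21*I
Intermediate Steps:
u(h, b) = √(-4 + 2*b)
o(K) = -5/K - K/2 (o(K) = -5/K + K/(-2) = -5/K + K*(-½) = -5/K - K/2)
(o(12) - 107)*u(X(3), -8) = ((-5/12 - ½*12) - 107)*√(-4 + 2*(-8)) = ((-5*1/12 - 6) - 107)*√(-4 - 16) = ((-5/12 - 6) - 107)*√(-20) = (-77/12 - 107)*(2*I*√5) = -1361*I*√5/6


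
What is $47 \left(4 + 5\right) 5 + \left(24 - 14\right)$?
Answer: $2125$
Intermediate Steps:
$47 \left(4 + 5\right) 5 + \left(24 - 14\right) = 47 \cdot 9 \cdot 5 + 10 = 47 \cdot 45 + 10 = 2115 + 10 = 2125$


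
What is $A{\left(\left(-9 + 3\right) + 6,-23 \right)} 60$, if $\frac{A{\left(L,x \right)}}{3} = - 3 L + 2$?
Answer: $360$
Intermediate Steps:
$A{\left(L,x \right)} = 6 - 9 L$ ($A{\left(L,x \right)} = 3 \left(- 3 L + 2\right) = 3 \left(2 - 3 L\right) = 6 - 9 L$)
$A{\left(\left(-9 + 3\right) + 6,-23 \right)} 60 = \left(6 - 9 \left(\left(-9 + 3\right) + 6\right)\right) 60 = \left(6 - 9 \left(-6 + 6\right)\right) 60 = \left(6 - 0\right) 60 = \left(6 + 0\right) 60 = 6 \cdot 60 = 360$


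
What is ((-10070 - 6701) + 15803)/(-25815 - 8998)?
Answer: 968/34813 ≈ 0.027806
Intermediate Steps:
((-10070 - 6701) + 15803)/(-25815 - 8998) = (-16771 + 15803)/(-34813) = -968*(-1/34813) = 968/34813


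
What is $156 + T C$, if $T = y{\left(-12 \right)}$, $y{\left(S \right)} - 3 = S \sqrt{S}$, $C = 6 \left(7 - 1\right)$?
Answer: $264 - 864 i \sqrt{3} \approx 264.0 - 1496.5 i$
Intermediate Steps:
$C = 36$ ($C = 6 \cdot 6 = 36$)
$y{\left(S \right)} = 3 + S^{\frac{3}{2}}$ ($y{\left(S \right)} = 3 + S \sqrt{S} = 3 + S^{\frac{3}{2}}$)
$T = 3 - 24 i \sqrt{3}$ ($T = 3 + \left(-12\right)^{\frac{3}{2}} = 3 - 24 i \sqrt{3} \approx 3.0 - 41.569 i$)
$156 + T C = 156 + \left(3 - 24 i \sqrt{3}\right) 36 = 156 + \left(108 - 864 i \sqrt{3}\right) = 264 - 864 i \sqrt{3}$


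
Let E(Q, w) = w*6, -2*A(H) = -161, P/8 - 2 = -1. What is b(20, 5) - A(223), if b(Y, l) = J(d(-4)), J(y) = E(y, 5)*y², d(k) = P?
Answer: 3679/2 ≈ 1839.5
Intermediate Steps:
P = 8 (P = 16 + 8*(-1) = 16 - 8 = 8)
A(H) = 161/2 (A(H) = -½*(-161) = 161/2)
E(Q, w) = 6*w
d(k) = 8
J(y) = 30*y² (J(y) = (6*5)*y² = 30*y²)
b(Y, l) = 1920 (b(Y, l) = 30*8² = 30*64 = 1920)
b(20, 5) - A(223) = 1920 - 1*161/2 = 1920 - 161/2 = 3679/2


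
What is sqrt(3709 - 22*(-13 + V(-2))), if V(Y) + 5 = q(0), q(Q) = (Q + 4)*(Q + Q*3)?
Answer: sqrt(4105) ≈ 64.070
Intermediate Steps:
q(Q) = 4*Q*(4 + Q) (q(Q) = (4 + Q)*(Q + 3*Q) = (4 + Q)*(4*Q) = 4*Q*(4 + Q))
V(Y) = -5 (V(Y) = -5 + 4*0*(4 + 0) = -5 + 4*0*4 = -5 + 0 = -5)
sqrt(3709 - 22*(-13 + V(-2))) = sqrt(3709 - 22*(-13 - 5)) = sqrt(3709 - 22*(-18)) = sqrt(3709 + 396) = sqrt(4105)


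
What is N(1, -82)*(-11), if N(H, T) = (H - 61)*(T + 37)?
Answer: -29700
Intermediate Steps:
N(H, T) = (-61 + H)*(37 + T)
N(1, -82)*(-11) = (-2257 - 61*(-82) + 37*1 + 1*(-82))*(-11) = (-2257 + 5002 + 37 - 82)*(-11) = 2700*(-11) = -29700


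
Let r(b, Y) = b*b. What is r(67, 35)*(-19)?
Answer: -85291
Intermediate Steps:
r(b, Y) = b²
r(67, 35)*(-19) = 67²*(-19) = 4489*(-19) = -85291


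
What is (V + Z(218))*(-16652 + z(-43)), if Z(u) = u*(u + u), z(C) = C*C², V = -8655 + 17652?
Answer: -10004863155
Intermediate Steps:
V = 8997
z(C) = C³
Z(u) = 2*u² (Z(u) = u*(2*u) = 2*u²)
(V + Z(218))*(-16652 + z(-43)) = (8997 + 2*218²)*(-16652 + (-43)³) = (8997 + 2*47524)*(-16652 - 79507) = (8997 + 95048)*(-96159) = 104045*(-96159) = -10004863155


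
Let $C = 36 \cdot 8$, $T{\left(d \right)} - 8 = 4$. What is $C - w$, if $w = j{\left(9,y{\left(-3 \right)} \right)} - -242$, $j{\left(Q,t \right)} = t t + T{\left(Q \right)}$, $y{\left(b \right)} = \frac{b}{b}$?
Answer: $33$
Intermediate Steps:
$y{\left(b \right)} = 1$
$T{\left(d \right)} = 12$ ($T{\left(d \right)} = 8 + 4 = 12$)
$j{\left(Q,t \right)} = 12 + t^{2}$ ($j{\left(Q,t \right)} = t t + 12 = t^{2} + 12 = 12 + t^{2}$)
$C = 288$
$w = 255$ ($w = \left(12 + 1^{2}\right) - -242 = \left(12 + 1\right) + 242 = 13 + 242 = 255$)
$C - w = 288 - 255 = 33$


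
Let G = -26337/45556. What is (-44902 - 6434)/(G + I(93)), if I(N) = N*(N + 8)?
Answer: -779554272/142627057 ≈ -5.4657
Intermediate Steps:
G = -26337/45556 (G = -26337*1/45556 = -26337/45556 ≈ -0.57812)
I(N) = N*(8 + N)
(-44902 - 6434)/(G + I(93)) = (-44902 - 6434)/(-26337/45556 + 93*(8 + 93)) = -51336/(-26337/45556 + 93*101) = -51336/(-26337/45556 + 9393) = -51336/427881171/45556 = -51336*45556/427881171 = -779554272/142627057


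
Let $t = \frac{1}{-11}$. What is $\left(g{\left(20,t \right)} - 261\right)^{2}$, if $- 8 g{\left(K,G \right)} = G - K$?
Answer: $\frac{517426009}{7744} \approx 66816.0$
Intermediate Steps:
$t = - \frac{1}{11} \approx -0.090909$
$g{\left(K,G \right)} = - \frac{G}{8} + \frac{K}{8}$ ($g{\left(K,G \right)} = - \frac{G - K}{8} = - \frac{G}{8} + \frac{K}{8}$)
$\left(g{\left(20,t \right)} - 261\right)^{2} = \left(\left(\left(- \frac{1}{8}\right) \left(- \frac{1}{11}\right) + \frac{1}{8} \cdot 20\right) - 261\right)^{2} = \left(\left(\frac{1}{88} + \frac{5}{2}\right) - 261\right)^{2} = \left(\frac{221}{88} - 261\right)^{2} = \left(- \frac{22747}{88}\right)^{2} = \frac{517426009}{7744}$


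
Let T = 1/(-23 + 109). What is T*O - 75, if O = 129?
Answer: -147/2 ≈ -73.500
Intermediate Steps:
T = 1/86 ≈ 0.011628
T*O - 75 = (1/86)*129 - 75 = 3/2 - 75 = -147/2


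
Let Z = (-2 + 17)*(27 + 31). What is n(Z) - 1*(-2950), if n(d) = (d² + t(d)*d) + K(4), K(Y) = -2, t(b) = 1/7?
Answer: 5319806/7 ≈ 7.5997e+5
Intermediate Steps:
Z = 870 (Z = 15*58 = 870)
t(b) = ⅐
n(d) = -2 + d² + d/7 (n(d) = (d² + d/7) - 2 = -2 + d² + d/7)
n(Z) - 1*(-2950) = (-2 + 870² + (⅐)*870) - 1*(-2950) = (-2 + 756900 + 870/7) + 2950 = 5299156/7 + 2950 = 5319806/7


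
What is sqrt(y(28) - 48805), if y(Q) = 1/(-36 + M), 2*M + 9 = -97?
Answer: I*sqrt(386584494)/89 ≈ 220.92*I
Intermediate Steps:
M = -53 (M = -9/2 + (1/2)*(-97) = -9/2 - 97/2 = -53)
y(Q) = -1/89 (y(Q) = 1/(-36 - 53) = 1/(-89) = -1/89)
sqrt(y(28) - 48805) = sqrt(-1/89 - 48805) = sqrt(-4343646/89) = I*sqrt(386584494)/89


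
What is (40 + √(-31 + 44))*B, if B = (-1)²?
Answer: 40 + √13 ≈ 43.606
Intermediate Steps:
B = 1
(40 + √(-31 + 44))*B = (40 + √(-31 + 44))*1 = (40 + √13)*1 = 40 + √13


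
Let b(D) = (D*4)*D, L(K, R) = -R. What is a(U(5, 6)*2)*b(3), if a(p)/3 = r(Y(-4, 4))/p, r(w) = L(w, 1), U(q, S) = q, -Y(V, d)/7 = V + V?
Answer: -54/5 ≈ -10.800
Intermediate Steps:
Y(V, d) = -14*V (Y(V, d) = -7*(V + V) = -14*V)
r(w) = -1 (r(w) = -1*1 = -1)
b(D) = 4*D² (b(D) = (4*D)*D = 4*D²)
a(p) = -3/p (a(p) = 3*(-1/p) = -3/p)
a(U(5, 6)*2)*b(3) = (-3/(5*2))*(4*3²) = (-3/10)*(4*9) = -3*⅒*36 = -3/10*36 = -54/5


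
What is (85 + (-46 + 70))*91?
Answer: 9919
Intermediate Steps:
(85 + (-46 + 70))*91 = (85 + 24)*91 = 109*91 = 9919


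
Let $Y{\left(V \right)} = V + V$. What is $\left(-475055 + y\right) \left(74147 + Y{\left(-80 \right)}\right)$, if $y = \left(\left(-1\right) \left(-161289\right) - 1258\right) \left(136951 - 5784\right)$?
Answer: $1553010148983414$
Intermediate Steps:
$Y{\left(V \right)} = 2 V$
$y = 20990786177$ ($y = \left(161289 - 1258\right) 131167 = 160031 \cdot 131167 = 20990786177$)
$\left(-475055 + y\right) \left(74147 + Y{\left(-80 \right)}\right) = \left(-475055 + 20990786177\right) \left(74147 + 2 \left(-80\right)\right) = 20990311122 \left(74147 - 160\right) = 20990311122 \cdot 73987 = 1553010148983414$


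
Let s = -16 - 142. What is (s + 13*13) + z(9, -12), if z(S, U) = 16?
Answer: 27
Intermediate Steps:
s = -158
(s + 13*13) + z(9, -12) = (-158 + 13*13) + 16 = (-158 + 169) + 16 = 11 + 16 = 27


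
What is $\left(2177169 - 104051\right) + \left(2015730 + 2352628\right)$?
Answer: $6441476$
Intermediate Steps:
$\left(2177169 - 104051\right) + \left(2015730 + 2352628\right) = 2073118 + 4368358 = 6441476$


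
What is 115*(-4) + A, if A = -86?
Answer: -546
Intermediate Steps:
115*(-4) + A = 115*(-4) - 86 = -460 - 86 = -546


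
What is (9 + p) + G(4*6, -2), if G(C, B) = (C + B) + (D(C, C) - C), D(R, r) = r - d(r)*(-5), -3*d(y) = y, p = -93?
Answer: -102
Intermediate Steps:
d(y) = -y/3
D(R, r) = -2*r/3 (D(R, r) = r - (-r/3)*(-5) = r - 5*r/3 = -2*r/3)
G(C, B) = B - 2*C/3 (G(C, B) = (C + B) + (-2*C/3 - C) = (B + C) - 5*C/3 = B - 2*C/3)
(9 + p) + G(4*6, -2) = (9 - 93) + (-2 - 8*6/3) = -84 + (-2 - ⅔*24) = -84 + (-2 - 16) = -84 - 18 = -102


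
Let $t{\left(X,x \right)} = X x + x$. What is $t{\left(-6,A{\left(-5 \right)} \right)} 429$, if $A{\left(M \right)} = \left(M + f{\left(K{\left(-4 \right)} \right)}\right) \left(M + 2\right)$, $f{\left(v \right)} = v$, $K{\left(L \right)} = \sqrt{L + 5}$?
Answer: $-25740$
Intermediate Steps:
$K{\left(L \right)} = \sqrt{5 + L}$
$A{\left(M \right)} = \left(1 + M\right) \left(2 + M\right)$ ($A{\left(M \right)} = \left(M + \sqrt{5 - 4}\right) \left(M + 2\right) = \left(M + \sqrt{1}\right) \left(2 + M\right) = \left(M + 1\right) \left(2 + M\right) = \left(1 + M\right) \left(2 + M\right)$)
$t{\left(X,x \right)} = x + X x$
$t{\left(-6,A{\left(-5 \right)} \right)} 429 = \left(2 + \left(-5\right)^{2} + 3 \left(-5\right)\right) \left(1 - 6\right) 429 = \left(2 + 25 - 15\right) \left(-5\right) 429 = 12 \left(-5\right) 429 = \left(-60\right) 429 = -25740$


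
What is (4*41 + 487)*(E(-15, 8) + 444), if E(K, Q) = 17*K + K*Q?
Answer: 44919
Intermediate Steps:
(4*41 + 487)*(E(-15, 8) + 444) = (4*41 + 487)*(-15*(17 + 8) + 444) = (164 + 487)*(-15*25 + 444) = 651*(-375 + 444) = 651*69 = 44919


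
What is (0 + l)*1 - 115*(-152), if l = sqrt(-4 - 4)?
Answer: 17480 + 2*I*sqrt(2) ≈ 17480.0 + 2.8284*I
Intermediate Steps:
l = 2*I*sqrt(2) (l = sqrt(-8) = 2*I*sqrt(2) ≈ 2.8284*I)
(0 + l)*1 - 115*(-152) = (0 + 2*I*sqrt(2))*1 - 115*(-152) = (2*I*sqrt(2))*1 + 17480 = 2*I*sqrt(2) + 17480 = 17480 + 2*I*sqrt(2)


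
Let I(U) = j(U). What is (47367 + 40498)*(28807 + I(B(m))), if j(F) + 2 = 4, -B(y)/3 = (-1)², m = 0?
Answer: 2531302785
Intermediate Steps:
B(y) = -3 (B(y) = -3*(-1)² = -3*1 = -3)
j(F) = 2 (j(F) = -2 + 4 = 2)
I(U) = 2
(47367 + 40498)*(28807 + I(B(m))) = (47367 + 40498)*(28807 + 2) = 87865*28809 = 2531302785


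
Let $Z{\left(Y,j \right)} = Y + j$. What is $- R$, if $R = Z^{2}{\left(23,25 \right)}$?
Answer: $-2304$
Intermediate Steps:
$R = 2304$ ($R = \left(23 + 25\right)^{2} = 48^{2} = 2304$)
$- R = \left(-1\right) 2304 = -2304$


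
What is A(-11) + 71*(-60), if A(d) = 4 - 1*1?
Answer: -4257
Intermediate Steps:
A(d) = 3 (A(d) = 4 - 1 = 3)
A(-11) + 71*(-60) = 3 + 71*(-60) = 3 - 4260 = -4257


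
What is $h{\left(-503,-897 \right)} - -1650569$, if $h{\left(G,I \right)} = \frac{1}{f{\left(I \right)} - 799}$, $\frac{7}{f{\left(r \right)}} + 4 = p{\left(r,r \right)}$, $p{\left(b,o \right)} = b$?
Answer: $\frac{1188254525613}{719906} \approx 1.6506 \cdot 10^{6}$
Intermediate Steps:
$f{\left(r \right)} = \frac{7}{-4 + r}$
$h{\left(G,I \right)} = \frac{1}{-799 + \frac{7}{-4 + I}}$ ($h{\left(G,I \right)} = \frac{1}{\frac{7}{-4 + I} - 799} = \frac{1}{-799 + \frac{7}{-4 + I}}$)
$h{\left(-503,-897 \right)} - -1650569 = \frac{4 - -897}{-3203 + 799 \left(-897\right)} - -1650569 = \frac{4 + 897}{-3203 - 716703} + 1650569 = \frac{1}{-719906} \cdot 901 + 1650569 = \left(- \frac{1}{719906}\right) 901 + 1650569 = - \frac{901}{719906} + 1650569 = \frac{1188254525613}{719906}$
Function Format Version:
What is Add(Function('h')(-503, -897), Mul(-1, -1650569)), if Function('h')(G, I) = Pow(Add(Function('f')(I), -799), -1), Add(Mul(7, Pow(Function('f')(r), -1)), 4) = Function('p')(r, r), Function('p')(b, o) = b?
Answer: Rational(1188254525613, 719906) ≈ 1.6506e+6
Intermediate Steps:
Function('f')(r) = Mul(7, Pow(Add(-4, r), -1))
Function('h')(G, I) = Pow(Add(-799, Mul(7, Pow(Add(-4, I), -1))), -1) (Function('h')(G, I) = Pow(Add(Mul(7, Pow(Add(-4, I), -1)), -799), -1) = Pow(Add(-799, Mul(7, Pow(Add(-4, I), -1))), -1))
Add(Function('h')(-503, -897), Mul(-1, -1650569)) = Add(Mul(Pow(Add(-3203, Mul(799, -897)), -1), Add(4, Mul(-1, -897))), Mul(-1, -1650569)) = Add(Mul(Pow(Add(-3203, -716703), -1), Add(4, 897)), 1650569) = Add(Mul(Pow(-719906, -1), 901), 1650569) = Add(Mul(Rational(-1, 719906), 901), 1650569) = Add(Rational(-901, 719906), 1650569) = Rational(1188254525613, 719906)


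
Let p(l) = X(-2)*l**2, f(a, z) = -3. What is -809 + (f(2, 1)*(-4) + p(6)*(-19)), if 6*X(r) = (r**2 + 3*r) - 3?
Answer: -227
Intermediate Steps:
X(r) = -1/2 + r/2 + r**2/6 (X(r) = ((r**2 + 3*r) - 3)/6 = (-3 + r**2 + 3*r)/6 = -1/2 + r/2 + r**2/6)
p(l) = -5*l**2/6 (p(l) = (-1/2 + (1/2)*(-2) + (1/6)*(-2)**2)*l**2 = (-1/2 - 1 + (1/6)*4)*l**2 = (-1/2 - 1 + 2/3)*l**2 = -5*l**2/6)
-809 + (f(2, 1)*(-4) + p(6)*(-19)) = -809 + (-3*(-4) - 5/6*6**2*(-19)) = -809 + (12 - 5/6*36*(-19)) = -809 + (12 - 30*(-19)) = -809 + (12 + 570) = -809 + 582 = -227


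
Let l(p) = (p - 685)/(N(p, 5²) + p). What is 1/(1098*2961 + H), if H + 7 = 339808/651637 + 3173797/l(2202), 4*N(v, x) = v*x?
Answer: 282438094/10351739569161153 ≈ 2.7284e-8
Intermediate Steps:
N(v, x) = v*x/4 (N(v, x) = (v*x)/4 = v*x/4)
l(p) = 4*(-685 + p)/(29*p) (l(p) = (p - 685)/((¼)*p*5² + p) = (-685 + p)/((¼)*p*25 + p) = (-685 + p)/(25*p/4 + p) = (-685 + p)/((29*p/4)) = (-685 + p)*(4/(29*p)) = 4*(-685 + p)/(29*p))
H = 9433483051586421/282438094 (H = -7 + (339808/651637 + 3173797/(((4/29)*(-685 + 2202)/2202))) = -7 + (339808*(1/651637) + 3173797/(((4/29)*(1/2202)*1517))) = -7 + (48544/93091 + 3173797/(3034/31929)) = -7 + (48544/93091 + 3173797*(31929/3034)) = -7 + (48544/93091 + 101336164413/3034) = -7 + 9433485028653079/282438094 = 9433483051586421/282438094 ≈ 3.3400e+7)
1/(1098*2961 + H) = 1/(1098*2961 + 9433483051586421/282438094) = 1/(3251178 + 9433483051586421/282438094) = 1/(10351739569161153/282438094) = 282438094/10351739569161153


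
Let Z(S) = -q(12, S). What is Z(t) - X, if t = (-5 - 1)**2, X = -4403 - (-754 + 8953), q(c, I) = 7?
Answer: 12595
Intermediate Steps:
X = -12602 (X = -4403 - 1*8199 = -4403 - 8199 = -12602)
t = 36 (t = (-6)**2 = 36)
Z(S) = -7 (Z(S) = -1*7 = -7)
Z(t) - X = -7 - 1*(-12602) = -7 + 12602 = 12595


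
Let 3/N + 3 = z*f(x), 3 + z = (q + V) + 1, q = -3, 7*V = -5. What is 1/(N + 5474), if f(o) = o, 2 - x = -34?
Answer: 487/2665831 ≈ 0.00018268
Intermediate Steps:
V = -5/7 (V = (⅐)*(-5) = -5/7 ≈ -0.71429)
x = 36 (x = 2 - 1*(-34) = 2 + 34 = 36)
z = -40/7 (z = -3 + ((-3 - 5/7) + 1) = -3 + (-26/7 + 1) = -3 - 19/7 = -40/7 ≈ -5.7143)
N = -7/487 (N = 3/(-3 - 40/7*36) = 3/(-3 - 1440/7) = 3/(-1461/7) = 3*(-7/1461) = -7/487 ≈ -0.014374)
1/(N + 5474) = 1/(-7/487 + 5474) = 1/(2665831/487) = 487/2665831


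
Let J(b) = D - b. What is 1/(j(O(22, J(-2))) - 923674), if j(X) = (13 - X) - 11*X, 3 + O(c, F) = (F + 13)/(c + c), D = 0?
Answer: -11/10159920 ≈ -1.0827e-6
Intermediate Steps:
J(b) = -b (J(b) = 0 - b = -b)
O(c, F) = -3 + (13 + F)/(2*c) (O(c, F) = -3 + (F + 13)/(c + c) = -3 + (13 + F)/((2*c)) = -3 + (13 + F)*(1/(2*c)) = -3 + (13 + F)/(2*c))
j(X) = 13 - 12*X
1/(j(O(22, J(-2))) - 923674) = 1/((13 - 6*(13 - 1*(-2) - 6*22)/22) - 923674) = 1/((13 - 6*(13 + 2 - 132)/22) - 923674) = 1/((13 - 6*(-117)/22) - 923674) = 1/((13 - 12*(-117/44)) - 923674) = 1/((13 + 351/11) - 923674) = 1/(494/11 - 923674) = 1/(-10159920/11) = -11/10159920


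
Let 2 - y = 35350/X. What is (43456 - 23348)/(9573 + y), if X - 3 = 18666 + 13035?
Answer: 318752016/151765225 ≈ 2.1003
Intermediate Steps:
X = 31704 (X = 3 + (18666 + 13035) = 3 + 31701 = 31704)
y = 14029/15852 (y = 2 - 35350/31704 = 2 - 1*17675/15852 = 2 - 17675/15852 = 14029/15852 ≈ 0.88500)
(43456 - 23348)/(9573 + y) = (43456 - 23348)/(9573 + 14029/15852) = 20108/(151765225/15852) = 20108*(15852/151765225) = 318752016/151765225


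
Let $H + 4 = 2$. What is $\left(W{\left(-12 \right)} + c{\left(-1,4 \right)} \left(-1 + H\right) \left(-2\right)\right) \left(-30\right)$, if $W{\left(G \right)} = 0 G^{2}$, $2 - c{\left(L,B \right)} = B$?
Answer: $360$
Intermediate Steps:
$H = -2$ ($H = -4 + 2 = -2$)
$c{\left(L,B \right)} = 2 - B$
$W{\left(G \right)} = 0$
$\left(W{\left(-12 \right)} + c{\left(-1,4 \right)} \left(-1 + H\right) \left(-2\right)\right) \left(-30\right) = \left(0 + \left(2 - 4\right) \left(-1 - 2\right) \left(-2\right)\right) \left(-30\right) = \left(0 + \left(2 - 4\right) \left(-3\right) \left(-2\right)\right) \left(-30\right) = \left(0 + \left(-2\right) \left(-3\right) \left(-2\right)\right) \left(-30\right) = \left(0 + 6 \left(-2\right)\right) \left(-30\right) = \left(0 - 12\right) \left(-30\right) = \left(-12\right) \left(-30\right) = 360$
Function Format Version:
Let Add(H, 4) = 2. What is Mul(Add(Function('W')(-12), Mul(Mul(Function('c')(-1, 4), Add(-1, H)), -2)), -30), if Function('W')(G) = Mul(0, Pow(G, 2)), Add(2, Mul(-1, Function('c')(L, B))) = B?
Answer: 360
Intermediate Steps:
H = -2 (H = Add(-4, 2) = -2)
Function('c')(L, B) = Add(2, Mul(-1, B))
Function('W')(G) = 0
Mul(Add(Function('W')(-12), Mul(Mul(Function('c')(-1, 4), Add(-1, H)), -2)), -30) = Mul(Add(0, Mul(Mul(Add(2, Mul(-1, 4)), Add(-1, -2)), -2)), -30) = Mul(Add(0, Mul(Mul(Add(2, -4), -3), -2)), -30) = Mul(Add(0, Mul(Mul(-2, -3), -2)), -30) = Mul(Add(0, Mul(6, -2)), -30) = Mul(Add(0, -12), -30) = Mul(-12, -30) = 360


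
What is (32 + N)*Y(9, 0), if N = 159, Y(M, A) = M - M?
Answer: 0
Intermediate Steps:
Y(M, A) = 0
(32 + N)*Y(9, 0) = (32 + 159)*0 = 191*0 = 0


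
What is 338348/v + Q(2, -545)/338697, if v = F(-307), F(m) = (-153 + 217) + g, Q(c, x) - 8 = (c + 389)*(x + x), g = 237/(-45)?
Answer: 1718586321998/298392057 ≈ 5759.5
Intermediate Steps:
g = -79/15 (g = 237*(-1/45) = -79/15 ≈ -5.2667)
Q(c, x) = 8 + 2*x*(389 + c) (Q(c, x) = 8 + (c + 389)*(x + x) = 8 + (389 + c)*(2*x) = 8 + 2*x*(389 + c))
F(m) = 881/15 (F(m) = (-153 + 217) - 79/15 = 64 - 79/15 = 881/15)
v = 881/15 ≈ 58.733
338348/v + Q(2, -545)/338697 = 338348/(881/15) + (8 + 778*(-545) + 2*2*(-545))/338697 = 338348*(15/881) + (8 - 424010 - 2180)*(1/338697) = 5075220/881 - 426182*1/338697 = 5075220/881 - 426182/338697 = 1718586321998/298392057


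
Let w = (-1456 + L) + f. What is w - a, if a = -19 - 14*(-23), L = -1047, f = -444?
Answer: -3250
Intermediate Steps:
a = 303 (a = -19 + 322 = 303)
w = -2947 (w = (-1456 - 1047) - 444 = -2503 - 444 = -2947)
w - a = -2947 - 1*303 = -2947 - 303 = -3250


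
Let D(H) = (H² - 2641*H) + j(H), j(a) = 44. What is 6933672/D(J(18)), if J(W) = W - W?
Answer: 1733418/11 ≈ 1.5758e+5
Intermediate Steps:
J(W) = 0
D(H) = 44 + H² - 2641*H (D(H) = (H² - 2641*H) + 44 = 44 + H² - 2641*H)
6933672/D(J(18)) = 6933672/(44 + 0² - 2641*0) = 6933672/(44 + 0 + 0) = 6933672/44 = 6933672*(1/44) = 1733418/11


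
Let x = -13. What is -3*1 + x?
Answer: -16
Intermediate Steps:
-3*1 + x = -3*1 - 13 = -3 - 13 = -16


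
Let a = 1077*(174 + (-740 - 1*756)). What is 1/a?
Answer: -1/1423794 ≈ -7.0235e-7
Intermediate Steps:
a = -1423794 (a = 1077*(174 + (-740 - 756)) = 1077*(174 - 1496) = 1077*(-1322) = -1423794)
1/a = 1/(-1423794) = -1/1423794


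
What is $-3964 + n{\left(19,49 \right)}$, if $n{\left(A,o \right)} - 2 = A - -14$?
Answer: $-3929$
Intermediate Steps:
$n{\left(A,o \right)} = 16 + A$ ($n{\left(A,o \right)} = 2 + \left(A - -14\right) = 2 + \left(A + 14\right) = 2 + \left(14 + A\right) = 16 + A$)
$-3964 + n{\left(19,49 \right)} = -3964 + \left(16 + 19\right) = -3964 + 35 = -3929$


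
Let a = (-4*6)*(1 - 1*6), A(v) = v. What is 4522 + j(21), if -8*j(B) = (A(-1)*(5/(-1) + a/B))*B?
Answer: 36191/8 ≈ 4523.9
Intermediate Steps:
a = 120 (a = -24*(1 - 6) = -24*(-5) = 120)
j(B) = -B*(5 - 120/B)/8 (j(B) = -(-(5/(-1) + 120/B))*B/8 = -(-(5*(-1) + 120/B))*B/8 = -(-(-5 + 120/B))*B/8 = -(5 - 120/B)*B/8 = -B*(5 - 120/B)/8)
4522 + j(21) = 4522 + (15 - 5/8*21) = 4522 + (15 - 105/8) = 4522 + 15/8 = 36191/8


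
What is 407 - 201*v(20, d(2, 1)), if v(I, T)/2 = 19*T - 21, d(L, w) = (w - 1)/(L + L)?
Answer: 8849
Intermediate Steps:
d(L, w) = (-1 + w)/(2*L) (d(L, w) = (-1 + w)/((2*L)) = (-1 + w)*(1/(2*L)) = (-1 + w)/(2*L))
v(I, T) = -42 + 38*T (v(I, T) = 2*(19*T - 21) = 2*(-21 + 19*T) = -42 + 38*T)
407 - 201*v(20, d(2, 1)) = 407 - 201*(-42 + 38*((½)*(-1 + 1)/2)) = 407 - 201*(-42 + 38*((½)*(½)*0)) = 407 - 201*(-42 + 38*0) = 407 - 201*(-42 + 0) = 407 - 201*(-42) = 407 + 8442 = 8849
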